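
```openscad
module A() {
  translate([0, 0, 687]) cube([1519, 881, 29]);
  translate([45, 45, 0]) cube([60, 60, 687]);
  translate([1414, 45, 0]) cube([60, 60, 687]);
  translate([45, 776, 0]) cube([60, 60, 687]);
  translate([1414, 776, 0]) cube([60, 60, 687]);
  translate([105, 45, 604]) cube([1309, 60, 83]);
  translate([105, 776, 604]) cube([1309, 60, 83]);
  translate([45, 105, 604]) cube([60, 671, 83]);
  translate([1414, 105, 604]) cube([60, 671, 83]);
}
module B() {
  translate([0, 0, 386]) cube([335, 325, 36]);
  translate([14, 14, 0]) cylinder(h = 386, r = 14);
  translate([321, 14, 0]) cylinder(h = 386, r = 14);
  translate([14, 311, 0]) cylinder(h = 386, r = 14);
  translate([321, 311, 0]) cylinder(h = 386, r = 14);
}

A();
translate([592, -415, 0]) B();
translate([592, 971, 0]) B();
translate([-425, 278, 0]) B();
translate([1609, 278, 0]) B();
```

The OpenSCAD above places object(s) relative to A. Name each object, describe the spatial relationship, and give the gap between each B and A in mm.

A is a table. B is a stool. Four stools sit around the table at the −y, +y, −x, +x sides. The gap between each stool and the table is 90 mm.

Each stool's nearest face is 90 mm from the table's bounding box.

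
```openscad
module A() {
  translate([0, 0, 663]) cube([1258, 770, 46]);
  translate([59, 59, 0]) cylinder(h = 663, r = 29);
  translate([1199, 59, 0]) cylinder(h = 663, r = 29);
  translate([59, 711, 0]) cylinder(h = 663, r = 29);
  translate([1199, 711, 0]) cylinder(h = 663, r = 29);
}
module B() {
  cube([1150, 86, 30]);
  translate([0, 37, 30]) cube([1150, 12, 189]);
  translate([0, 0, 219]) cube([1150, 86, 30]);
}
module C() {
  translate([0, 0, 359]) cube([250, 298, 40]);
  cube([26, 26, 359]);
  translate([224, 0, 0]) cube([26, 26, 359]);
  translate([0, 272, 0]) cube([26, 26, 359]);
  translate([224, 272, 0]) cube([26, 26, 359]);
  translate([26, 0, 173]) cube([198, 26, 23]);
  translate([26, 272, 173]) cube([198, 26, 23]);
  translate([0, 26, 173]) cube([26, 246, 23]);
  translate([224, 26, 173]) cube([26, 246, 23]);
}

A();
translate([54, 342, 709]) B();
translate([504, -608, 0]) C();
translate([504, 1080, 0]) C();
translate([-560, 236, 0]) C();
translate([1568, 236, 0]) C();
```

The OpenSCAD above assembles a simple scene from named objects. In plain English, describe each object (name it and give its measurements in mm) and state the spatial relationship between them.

A is a table: top 1258 mm (x) × 770 mm (y), 46 mm thick, upper face at z = 709 mm, on four round legs of 58 mm diameter, each leg's bounding box inset 30 mm from the nearest pair of top edges, running from z = 0 to the bottom of the top.

B is an I-beam lying along x, 1150 mm long. Overall section height 249 mm. Two flanges 86 mm wide (y) and 30 mm thick, one on the floor and one at the top; a web 12 mm thick runs between them, centred on the flange width.

C is a four-legged stool. The seat is a 250×298×40 mm slab whose top surface is at z = 399 mm; four square legs, each 26×26 mm in cross-section, run from the floor (z = 0) to the underside of the seat, each flush with a corner of the seat. Four stretchers, 26 mm wide and 23 mm tall, connect adjacent legs with their undersides at z = 173 mm, each running between the inner faces of the legs it joins and aligned with the legs' outer faces on the other axis.

The I-beam is on top of the table, centred. Four stools sit around the table at the −y, +y, −x, +x sides.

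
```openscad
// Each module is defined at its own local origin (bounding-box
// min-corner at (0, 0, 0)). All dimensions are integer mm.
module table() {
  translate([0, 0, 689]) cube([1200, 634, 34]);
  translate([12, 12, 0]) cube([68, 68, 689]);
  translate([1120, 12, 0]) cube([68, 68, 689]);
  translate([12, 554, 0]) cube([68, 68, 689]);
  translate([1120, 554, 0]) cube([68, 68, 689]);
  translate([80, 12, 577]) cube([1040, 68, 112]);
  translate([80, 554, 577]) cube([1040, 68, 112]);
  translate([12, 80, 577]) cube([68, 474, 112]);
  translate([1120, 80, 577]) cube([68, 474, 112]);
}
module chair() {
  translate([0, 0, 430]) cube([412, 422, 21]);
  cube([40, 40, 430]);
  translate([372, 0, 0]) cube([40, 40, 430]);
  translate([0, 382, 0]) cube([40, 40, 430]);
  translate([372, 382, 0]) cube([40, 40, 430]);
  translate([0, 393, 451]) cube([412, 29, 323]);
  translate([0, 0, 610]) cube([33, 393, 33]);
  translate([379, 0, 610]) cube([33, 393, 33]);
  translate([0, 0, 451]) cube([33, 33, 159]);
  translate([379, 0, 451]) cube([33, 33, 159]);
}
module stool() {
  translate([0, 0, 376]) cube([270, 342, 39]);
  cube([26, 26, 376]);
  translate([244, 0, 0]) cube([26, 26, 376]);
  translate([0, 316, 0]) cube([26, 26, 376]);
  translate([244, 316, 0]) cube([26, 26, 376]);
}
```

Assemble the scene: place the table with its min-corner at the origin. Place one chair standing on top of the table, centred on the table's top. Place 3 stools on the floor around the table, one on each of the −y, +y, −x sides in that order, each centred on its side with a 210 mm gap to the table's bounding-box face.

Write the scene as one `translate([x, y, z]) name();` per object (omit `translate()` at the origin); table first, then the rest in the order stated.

table();
translate([394, 106, 723]) chair();
translate([465, -552, 0]) stool();
translate([465, 844, 0]) stool();
translate([-480, 146, 0]) stool();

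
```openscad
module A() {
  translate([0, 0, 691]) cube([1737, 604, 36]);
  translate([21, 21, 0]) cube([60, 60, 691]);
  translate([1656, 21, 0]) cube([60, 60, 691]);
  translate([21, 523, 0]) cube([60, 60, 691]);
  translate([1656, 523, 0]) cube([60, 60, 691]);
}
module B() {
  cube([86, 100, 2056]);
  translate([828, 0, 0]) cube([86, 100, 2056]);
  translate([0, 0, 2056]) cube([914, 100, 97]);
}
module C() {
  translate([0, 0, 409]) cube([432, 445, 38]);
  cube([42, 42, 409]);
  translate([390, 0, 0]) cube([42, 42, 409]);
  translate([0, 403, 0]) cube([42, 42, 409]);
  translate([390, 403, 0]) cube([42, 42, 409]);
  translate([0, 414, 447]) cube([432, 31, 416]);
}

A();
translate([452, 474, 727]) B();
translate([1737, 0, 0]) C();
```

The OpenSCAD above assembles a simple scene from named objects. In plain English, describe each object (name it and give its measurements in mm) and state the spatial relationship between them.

A is a table: top 1737 mm (x) × 604 mm (y), 36 mm thick, upper face at z = 727 mm, on four 60×60 mm square legs, each inset 21 mm from the nearest pair of top edges, running from z = 0 to the bottom of the top.

B is a door frame. The clear opening is 742 mm wide and 2056 mm high. Two 86 mm wide jambs, 100 mm deep, stand either side of the opening from the floor to the top of the opening. A 97 mm thick head sits across the top of both jambs, spanning the full outside width of the frame.

C is a chair. The seat is a 432×445×38 mm slab with its top at z = 447 mm, on four 42×42 mm corner legs (flush with the seat edges, standing on z = 0). A flat backrest 31 mm thick, 416 mm tall, spans the full seat width and rises from the seat top along its +y edge, rear face flush with the rear of the seat.

The door frame is on top of the table. The chair is against the table's +x side, with their −y faces flush.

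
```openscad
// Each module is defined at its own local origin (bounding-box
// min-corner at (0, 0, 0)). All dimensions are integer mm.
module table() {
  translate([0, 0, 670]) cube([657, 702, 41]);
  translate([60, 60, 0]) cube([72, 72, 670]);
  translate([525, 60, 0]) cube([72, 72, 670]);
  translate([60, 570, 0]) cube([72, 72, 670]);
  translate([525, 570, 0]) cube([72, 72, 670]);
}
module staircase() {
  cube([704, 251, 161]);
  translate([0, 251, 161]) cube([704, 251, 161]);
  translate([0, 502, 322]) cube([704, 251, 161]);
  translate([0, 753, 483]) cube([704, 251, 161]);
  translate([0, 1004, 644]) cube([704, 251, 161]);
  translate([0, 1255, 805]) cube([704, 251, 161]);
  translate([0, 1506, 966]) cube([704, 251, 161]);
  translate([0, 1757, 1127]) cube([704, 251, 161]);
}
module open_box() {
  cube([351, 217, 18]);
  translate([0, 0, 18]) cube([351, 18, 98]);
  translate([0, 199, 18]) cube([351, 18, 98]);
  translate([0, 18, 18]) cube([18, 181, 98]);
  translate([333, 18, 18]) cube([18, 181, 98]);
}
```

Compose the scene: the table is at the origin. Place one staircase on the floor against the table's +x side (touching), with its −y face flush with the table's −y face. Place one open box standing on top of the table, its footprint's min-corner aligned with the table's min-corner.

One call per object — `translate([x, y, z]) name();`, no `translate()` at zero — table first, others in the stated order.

table();
translate([657, 0, 0]) staircase();
translate([0, 0, 711]) open_box();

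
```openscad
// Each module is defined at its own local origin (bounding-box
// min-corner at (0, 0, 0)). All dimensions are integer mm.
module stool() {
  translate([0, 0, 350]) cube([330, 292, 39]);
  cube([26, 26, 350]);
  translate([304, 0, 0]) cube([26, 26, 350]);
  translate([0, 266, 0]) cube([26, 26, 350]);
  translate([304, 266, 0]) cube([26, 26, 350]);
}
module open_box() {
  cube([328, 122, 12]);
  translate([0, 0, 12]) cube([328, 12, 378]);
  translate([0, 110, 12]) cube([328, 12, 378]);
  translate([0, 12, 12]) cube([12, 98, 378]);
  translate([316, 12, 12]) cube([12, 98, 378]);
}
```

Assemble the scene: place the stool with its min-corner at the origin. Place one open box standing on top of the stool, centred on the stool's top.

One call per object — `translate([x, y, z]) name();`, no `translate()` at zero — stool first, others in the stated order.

stool();
translate([1, 85, 389]) open_box();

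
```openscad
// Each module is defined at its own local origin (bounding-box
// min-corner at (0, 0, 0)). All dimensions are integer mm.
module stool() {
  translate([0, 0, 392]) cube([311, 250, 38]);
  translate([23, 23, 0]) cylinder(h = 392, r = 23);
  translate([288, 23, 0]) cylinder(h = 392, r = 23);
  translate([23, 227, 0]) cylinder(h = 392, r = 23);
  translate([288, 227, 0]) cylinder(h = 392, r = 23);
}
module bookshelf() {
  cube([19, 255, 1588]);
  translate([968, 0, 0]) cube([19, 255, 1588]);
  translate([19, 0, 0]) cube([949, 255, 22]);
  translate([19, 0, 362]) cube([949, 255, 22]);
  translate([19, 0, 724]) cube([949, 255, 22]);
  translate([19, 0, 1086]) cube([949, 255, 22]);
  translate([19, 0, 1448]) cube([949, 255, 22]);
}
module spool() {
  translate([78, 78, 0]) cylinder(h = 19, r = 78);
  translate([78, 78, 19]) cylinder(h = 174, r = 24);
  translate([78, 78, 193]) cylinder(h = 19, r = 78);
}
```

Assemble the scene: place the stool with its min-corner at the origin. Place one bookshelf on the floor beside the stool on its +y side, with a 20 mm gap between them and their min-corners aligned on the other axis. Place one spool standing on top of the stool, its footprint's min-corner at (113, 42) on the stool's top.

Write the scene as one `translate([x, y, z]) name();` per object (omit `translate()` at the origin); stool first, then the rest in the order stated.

stool();
translate([0, 270, 0]) bookshelf();
translate([113, 42, 430]) spool();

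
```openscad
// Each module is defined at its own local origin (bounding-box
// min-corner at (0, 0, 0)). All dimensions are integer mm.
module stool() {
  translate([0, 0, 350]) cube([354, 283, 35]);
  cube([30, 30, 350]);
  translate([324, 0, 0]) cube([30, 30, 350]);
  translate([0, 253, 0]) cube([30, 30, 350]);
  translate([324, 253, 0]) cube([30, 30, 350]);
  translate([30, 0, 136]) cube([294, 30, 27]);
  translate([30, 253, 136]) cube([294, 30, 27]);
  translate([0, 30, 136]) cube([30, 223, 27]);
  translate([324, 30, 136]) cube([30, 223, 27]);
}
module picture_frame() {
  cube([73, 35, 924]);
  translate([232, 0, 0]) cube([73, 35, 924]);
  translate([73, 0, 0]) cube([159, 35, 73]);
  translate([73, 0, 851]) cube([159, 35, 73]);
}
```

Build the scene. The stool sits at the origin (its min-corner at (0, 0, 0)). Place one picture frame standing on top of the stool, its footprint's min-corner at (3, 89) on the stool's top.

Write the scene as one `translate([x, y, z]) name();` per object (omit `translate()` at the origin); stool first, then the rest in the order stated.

stool();
translate([3, 89, 385]) picture_frame();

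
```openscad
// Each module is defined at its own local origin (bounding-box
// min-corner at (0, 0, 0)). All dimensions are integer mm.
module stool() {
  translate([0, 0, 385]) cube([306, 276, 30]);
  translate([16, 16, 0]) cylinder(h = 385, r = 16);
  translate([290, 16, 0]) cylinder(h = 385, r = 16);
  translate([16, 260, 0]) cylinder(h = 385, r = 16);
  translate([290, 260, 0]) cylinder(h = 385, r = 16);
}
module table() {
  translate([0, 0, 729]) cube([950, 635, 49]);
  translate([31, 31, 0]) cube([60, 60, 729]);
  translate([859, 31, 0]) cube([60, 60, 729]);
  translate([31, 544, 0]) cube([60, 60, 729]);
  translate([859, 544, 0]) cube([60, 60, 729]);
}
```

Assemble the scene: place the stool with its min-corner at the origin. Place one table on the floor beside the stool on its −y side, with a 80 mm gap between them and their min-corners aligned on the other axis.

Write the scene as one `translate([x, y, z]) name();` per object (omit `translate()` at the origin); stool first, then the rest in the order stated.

stool();
translate([0, -715, 0]) table();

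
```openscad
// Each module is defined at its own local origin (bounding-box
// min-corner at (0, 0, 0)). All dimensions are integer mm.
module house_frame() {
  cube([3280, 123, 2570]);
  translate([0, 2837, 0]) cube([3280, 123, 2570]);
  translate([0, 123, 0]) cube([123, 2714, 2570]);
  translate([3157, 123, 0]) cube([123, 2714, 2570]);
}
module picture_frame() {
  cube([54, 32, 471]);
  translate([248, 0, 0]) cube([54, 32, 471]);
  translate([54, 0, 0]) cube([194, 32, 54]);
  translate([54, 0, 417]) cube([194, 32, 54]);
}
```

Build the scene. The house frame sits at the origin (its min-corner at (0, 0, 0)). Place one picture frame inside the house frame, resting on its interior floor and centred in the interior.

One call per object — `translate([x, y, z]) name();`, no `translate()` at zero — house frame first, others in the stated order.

house_frame();
translate([1489, 1464, 0]) picture_frame();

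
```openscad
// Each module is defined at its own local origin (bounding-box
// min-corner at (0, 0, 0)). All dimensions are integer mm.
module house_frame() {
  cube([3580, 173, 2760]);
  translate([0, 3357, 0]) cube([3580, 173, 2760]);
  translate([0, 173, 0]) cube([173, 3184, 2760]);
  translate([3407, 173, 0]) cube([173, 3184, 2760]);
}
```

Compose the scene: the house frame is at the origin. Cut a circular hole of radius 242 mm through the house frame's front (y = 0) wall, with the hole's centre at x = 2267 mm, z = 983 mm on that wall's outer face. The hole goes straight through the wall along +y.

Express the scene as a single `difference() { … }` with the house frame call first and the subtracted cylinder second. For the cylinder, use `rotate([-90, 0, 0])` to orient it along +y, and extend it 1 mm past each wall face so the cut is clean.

difference() {
  house_frame();
  translate([2267, -1, 983]) rotate([-90, 0, 0]) cylinder(h = 175, r = 242);
}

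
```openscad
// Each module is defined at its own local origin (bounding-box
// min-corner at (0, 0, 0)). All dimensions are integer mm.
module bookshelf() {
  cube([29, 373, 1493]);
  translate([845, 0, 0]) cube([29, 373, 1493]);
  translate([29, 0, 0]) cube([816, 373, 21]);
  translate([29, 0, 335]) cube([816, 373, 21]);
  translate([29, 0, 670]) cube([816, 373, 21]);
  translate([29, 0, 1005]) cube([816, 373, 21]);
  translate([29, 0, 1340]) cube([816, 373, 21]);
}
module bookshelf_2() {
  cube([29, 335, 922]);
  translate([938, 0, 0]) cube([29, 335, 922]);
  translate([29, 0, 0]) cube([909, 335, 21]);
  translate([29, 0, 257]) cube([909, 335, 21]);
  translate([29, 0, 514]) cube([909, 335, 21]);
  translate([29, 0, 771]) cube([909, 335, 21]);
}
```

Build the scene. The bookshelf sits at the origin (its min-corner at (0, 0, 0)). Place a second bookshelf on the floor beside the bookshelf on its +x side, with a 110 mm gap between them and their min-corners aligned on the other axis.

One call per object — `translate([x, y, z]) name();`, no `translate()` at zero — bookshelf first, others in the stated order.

bookshelf();
translate([984, 0, 0]) bookshelf_2();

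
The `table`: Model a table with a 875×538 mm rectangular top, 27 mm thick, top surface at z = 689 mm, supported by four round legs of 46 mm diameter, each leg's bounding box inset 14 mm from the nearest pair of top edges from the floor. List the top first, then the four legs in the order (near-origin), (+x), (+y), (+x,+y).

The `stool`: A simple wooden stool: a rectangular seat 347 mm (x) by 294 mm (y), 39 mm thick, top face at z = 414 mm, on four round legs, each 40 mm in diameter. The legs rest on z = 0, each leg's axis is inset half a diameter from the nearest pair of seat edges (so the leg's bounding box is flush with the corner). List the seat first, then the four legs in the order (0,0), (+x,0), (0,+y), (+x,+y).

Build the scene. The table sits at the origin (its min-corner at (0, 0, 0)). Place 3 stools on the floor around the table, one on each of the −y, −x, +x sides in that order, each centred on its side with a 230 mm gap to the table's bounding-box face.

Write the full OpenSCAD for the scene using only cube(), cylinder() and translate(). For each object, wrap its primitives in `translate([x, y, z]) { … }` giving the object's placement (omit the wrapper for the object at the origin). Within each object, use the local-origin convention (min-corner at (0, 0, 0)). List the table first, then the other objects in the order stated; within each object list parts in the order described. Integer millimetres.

translate([0, 0, 662]) cube([875, 538, 27]);
translate([37, 37, 0]) cylinder(h = 662, r = 23);
translate([838, 37, 0]) cylinder(h = 662, r = 23);
translate([37, 501, 0]) cylinder(h = 662, r = 23);
translate([838, 501, 0]) cylinder(h = 662, r = 23);
translate([264, -524, 0]) {
  translate([0, 0, 375]) cube([347, 294, 39]);
  translate([20, 20, 0]) cylinder(h = 375, r = 20);
  translate([327, 20, 0]) cylinder(h = 375, r = 20);
  translate([20, 274, 0]) cylinder(h = 375, r = 20);
  translate([327, 274, 0]) cylinder(h = 375, r = 20);
}
translate([-577, 122, 0]) {
  translate([0, 0, 375]) cube([347, 294, 39]);
  translate([20, 20, 0]) cylinder(h = 375, r = 20);
  translate([327, 20, 0]) cylinder(h = 375, r = 20);
  translate([20, 274, 0]) cylinder(h = 375, r = 20);
  translate([327, 274, 0]) cylinder(h = 375, r = 20);
}
translate([1105, 122, 0]) {
  translate([0, 0, 375]) cube([347, 294, 39]);
  translate([20, 20, 0]) cylinder(h = 375, r = 20);
  translate([327, 20, 0]) cylinder(h = 375, r = 20);
  translate([20, 274, 0]) cylinder(h = 375, r = 20);
  translate([327, 274, 0]) cylinder(h = 375, r = 20);
}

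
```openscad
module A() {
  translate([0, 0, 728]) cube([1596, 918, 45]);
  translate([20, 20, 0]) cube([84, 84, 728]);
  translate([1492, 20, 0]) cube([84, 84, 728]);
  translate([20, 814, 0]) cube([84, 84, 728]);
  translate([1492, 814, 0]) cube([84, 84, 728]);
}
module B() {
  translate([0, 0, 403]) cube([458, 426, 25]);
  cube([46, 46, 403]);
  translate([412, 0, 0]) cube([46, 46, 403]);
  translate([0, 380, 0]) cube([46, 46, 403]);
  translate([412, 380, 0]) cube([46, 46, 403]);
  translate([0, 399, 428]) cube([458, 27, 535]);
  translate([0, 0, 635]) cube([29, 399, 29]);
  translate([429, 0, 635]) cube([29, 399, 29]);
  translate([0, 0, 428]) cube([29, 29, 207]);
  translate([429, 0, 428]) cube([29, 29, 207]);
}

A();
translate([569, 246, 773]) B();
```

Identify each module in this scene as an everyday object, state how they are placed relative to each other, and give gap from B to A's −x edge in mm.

A is a table. B is a chair. The chair is on top of the table, centred. The gap from the chair to the table's −x edge is 569 mm.

The chair's min-x is at 569; the table's min-x is 0; gap = 569 mm.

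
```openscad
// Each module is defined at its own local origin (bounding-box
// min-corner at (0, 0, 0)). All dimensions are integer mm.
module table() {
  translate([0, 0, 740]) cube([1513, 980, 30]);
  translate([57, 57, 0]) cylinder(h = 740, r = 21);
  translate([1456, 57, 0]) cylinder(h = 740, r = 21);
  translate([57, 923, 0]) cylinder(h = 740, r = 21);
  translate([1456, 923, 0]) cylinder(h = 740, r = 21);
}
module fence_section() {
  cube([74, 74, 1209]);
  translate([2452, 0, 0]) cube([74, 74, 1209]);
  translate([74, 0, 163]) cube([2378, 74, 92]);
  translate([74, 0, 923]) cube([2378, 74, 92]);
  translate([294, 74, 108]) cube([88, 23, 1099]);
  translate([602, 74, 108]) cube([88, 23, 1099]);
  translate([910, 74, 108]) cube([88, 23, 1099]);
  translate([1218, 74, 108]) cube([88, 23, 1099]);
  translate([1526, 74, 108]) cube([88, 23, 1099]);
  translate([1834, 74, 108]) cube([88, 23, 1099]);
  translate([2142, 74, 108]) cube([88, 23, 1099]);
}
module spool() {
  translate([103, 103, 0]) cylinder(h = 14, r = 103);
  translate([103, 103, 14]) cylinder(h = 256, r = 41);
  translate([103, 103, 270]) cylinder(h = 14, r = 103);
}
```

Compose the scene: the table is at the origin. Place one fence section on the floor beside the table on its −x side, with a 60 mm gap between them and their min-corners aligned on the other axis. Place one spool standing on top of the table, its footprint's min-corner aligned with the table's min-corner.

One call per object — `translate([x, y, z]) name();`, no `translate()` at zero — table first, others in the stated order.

table();
translate([-2586, 0, 0]) fence_section();
translate([0, 0, 770]) spool();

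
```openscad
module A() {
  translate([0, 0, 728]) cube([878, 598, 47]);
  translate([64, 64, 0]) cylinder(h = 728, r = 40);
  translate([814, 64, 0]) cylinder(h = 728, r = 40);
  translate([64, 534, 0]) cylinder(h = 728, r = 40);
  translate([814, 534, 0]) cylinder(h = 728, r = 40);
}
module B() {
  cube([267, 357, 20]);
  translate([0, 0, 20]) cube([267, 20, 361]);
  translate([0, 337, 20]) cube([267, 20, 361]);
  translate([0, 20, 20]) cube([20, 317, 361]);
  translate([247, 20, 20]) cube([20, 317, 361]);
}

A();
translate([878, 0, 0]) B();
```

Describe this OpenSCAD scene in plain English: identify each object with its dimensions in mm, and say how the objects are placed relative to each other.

A is a table with a 878×598 mm rectangular top, 47 mm thick, top surface at z = 775 mm, supported by four round legs of 80 mm diameter, each leg's bounding box inset 24 mm from the nearest pair of top edges, running from the floor.

B is an open-topped rectangular box: outside dimensions 267×357×381 mm, with a uniform wall and base thickness of 20 mm. The base is a full 267×357 slab on the floor; four walls sit on top of the base. The front and back walls (the −y and +y sides) span the full width; the two side walls fit between them.

The open box is against the table's +x side, with their −y faces flush.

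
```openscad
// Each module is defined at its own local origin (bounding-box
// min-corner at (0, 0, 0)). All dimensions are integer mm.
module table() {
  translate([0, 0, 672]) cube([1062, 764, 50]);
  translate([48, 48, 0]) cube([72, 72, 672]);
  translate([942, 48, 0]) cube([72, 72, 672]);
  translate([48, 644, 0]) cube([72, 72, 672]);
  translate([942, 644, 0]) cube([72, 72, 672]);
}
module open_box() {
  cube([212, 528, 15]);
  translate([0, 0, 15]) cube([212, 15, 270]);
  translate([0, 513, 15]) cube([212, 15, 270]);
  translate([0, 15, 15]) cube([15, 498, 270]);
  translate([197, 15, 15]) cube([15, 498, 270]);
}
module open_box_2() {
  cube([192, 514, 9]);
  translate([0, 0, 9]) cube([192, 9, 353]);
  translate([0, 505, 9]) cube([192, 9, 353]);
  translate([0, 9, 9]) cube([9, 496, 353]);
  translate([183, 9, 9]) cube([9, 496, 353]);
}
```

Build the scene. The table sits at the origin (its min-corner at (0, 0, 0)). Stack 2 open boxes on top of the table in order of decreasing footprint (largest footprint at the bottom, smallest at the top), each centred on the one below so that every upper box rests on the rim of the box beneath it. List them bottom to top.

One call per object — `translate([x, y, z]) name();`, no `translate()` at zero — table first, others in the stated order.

table();
translate([425, 118, 722]) open_box();
translate([435, 125, 1007]) open_box_2();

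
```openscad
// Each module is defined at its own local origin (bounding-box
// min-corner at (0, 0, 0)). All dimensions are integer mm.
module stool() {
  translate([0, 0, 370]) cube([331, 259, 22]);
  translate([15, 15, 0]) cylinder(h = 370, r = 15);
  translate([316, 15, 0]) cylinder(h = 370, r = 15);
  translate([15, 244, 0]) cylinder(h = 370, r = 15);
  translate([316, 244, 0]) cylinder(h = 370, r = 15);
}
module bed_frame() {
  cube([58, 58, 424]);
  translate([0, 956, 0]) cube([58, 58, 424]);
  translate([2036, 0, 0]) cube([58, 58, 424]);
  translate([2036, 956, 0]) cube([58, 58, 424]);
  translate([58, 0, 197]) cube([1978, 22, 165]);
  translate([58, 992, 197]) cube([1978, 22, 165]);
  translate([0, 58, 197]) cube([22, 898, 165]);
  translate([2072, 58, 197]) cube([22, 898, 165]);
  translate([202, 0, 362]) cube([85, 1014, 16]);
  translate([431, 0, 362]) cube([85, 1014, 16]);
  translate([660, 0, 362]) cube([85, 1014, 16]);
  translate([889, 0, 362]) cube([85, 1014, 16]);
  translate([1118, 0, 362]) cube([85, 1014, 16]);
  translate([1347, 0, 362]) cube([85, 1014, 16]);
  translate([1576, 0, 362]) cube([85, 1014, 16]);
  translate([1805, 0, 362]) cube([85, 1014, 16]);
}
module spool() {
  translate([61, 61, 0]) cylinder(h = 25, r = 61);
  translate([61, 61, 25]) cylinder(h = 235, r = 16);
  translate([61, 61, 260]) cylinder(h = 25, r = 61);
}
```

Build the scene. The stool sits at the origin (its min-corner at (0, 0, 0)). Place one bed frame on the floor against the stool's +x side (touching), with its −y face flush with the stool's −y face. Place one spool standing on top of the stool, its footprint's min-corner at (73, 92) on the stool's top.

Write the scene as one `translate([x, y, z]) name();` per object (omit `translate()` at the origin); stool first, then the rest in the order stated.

stool();
translate([331, 0, 0]) bed_frame();
translate([73, 92, 392]) spool();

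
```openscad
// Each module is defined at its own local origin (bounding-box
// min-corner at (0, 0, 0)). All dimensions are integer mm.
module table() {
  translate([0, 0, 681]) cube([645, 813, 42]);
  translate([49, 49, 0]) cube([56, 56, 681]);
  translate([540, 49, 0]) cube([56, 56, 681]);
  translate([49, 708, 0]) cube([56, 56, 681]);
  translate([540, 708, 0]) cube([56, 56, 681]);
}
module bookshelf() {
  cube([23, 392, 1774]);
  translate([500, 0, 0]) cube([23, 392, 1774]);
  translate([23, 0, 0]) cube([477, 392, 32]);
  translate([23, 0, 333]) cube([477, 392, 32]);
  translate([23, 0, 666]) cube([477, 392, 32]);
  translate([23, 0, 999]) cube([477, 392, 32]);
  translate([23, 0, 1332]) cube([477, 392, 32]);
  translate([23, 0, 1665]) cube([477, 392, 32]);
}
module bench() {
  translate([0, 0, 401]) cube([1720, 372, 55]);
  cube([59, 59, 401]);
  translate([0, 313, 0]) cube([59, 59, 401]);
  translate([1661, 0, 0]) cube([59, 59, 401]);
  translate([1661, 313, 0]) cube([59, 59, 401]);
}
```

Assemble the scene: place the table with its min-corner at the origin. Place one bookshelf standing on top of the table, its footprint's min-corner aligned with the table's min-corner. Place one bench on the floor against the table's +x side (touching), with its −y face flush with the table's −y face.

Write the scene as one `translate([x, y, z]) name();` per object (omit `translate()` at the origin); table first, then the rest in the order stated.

table();
translate([0, 0, 723]) bookshelf();
translate([645, 0, 0]) bench();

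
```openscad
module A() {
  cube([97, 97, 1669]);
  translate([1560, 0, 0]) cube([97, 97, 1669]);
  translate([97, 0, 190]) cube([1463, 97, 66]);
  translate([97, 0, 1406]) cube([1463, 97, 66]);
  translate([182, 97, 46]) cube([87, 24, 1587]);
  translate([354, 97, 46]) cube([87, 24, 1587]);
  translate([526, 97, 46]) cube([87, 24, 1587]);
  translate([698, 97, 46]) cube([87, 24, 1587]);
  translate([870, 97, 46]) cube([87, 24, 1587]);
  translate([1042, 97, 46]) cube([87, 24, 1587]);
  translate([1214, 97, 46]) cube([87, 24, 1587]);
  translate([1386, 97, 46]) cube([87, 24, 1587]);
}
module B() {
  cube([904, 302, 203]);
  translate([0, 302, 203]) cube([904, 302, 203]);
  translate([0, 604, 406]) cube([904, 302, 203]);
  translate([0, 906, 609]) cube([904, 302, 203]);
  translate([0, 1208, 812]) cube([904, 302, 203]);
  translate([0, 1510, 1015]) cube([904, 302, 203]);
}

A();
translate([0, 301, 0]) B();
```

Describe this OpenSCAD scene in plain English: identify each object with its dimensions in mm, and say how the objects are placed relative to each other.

A is a fence section. Two 97×97 mm posts, 1669 mm tall, stand on the floor with a clear span of 1463 mm between their inner faces. Two horizontal rails of 97×66 mm section span the gap between the posts with their undersides at z = 190 mm and z = 1406 mm, flush with the posts' −y face. 8 pickets, each 87 mm wide, 24 mm thick and 1587 mm tall, are fixed to the +y face of the rails with their bottoms at z = 46 mm, evenly spaced across the span with equal gaps (rounded down to the nearest mm) at the −x end and between each pair — any rounding remainder accumulates at the +x end.

B is a run of 6 identical solid stair steps. Each tread is 904×302 mm and each step block is 203 mm high. Step 1 rests on the floor; step k is offset from step 1 by (k−1)×302 mm in y and (k−1)×203 mm in z.

The staircase is on the floor beside the fence section on its +y side.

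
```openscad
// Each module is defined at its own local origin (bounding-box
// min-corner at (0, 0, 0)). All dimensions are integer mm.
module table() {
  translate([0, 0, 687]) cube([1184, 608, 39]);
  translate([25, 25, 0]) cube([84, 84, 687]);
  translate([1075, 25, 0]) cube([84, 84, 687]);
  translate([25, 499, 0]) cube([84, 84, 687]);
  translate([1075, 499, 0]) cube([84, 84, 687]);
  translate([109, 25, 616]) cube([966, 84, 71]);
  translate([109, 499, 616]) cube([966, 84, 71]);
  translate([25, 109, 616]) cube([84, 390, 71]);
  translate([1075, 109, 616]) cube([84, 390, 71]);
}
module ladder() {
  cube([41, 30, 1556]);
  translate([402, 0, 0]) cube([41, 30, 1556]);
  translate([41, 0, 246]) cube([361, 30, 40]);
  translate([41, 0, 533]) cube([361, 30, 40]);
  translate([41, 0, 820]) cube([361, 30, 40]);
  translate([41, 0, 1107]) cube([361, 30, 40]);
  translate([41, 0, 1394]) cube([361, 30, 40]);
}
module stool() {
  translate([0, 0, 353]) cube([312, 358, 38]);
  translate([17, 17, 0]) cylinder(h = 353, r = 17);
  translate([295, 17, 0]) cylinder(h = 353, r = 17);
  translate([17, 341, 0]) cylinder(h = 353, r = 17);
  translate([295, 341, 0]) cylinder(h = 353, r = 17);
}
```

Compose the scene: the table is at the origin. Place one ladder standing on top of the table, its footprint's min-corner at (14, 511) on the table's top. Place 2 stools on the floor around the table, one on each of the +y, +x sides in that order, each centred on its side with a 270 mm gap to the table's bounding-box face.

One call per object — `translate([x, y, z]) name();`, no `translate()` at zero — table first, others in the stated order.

table();
translate([14, 511, 726]) ladder();
translate([436, 878, 0]) stool();
translate([1454, 125, 0]) stool();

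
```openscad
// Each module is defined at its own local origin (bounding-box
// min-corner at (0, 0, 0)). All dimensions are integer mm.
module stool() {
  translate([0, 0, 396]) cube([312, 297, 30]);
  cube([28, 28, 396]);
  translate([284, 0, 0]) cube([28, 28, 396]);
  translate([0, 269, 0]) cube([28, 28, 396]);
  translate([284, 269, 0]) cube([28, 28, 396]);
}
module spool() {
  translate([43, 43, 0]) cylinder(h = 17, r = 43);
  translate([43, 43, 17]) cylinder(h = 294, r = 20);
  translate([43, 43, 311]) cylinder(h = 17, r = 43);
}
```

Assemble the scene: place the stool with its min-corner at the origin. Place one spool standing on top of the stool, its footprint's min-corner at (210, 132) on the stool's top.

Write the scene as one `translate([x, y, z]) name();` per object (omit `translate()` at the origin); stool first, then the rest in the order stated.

stool();
translate([210, 132, 426]) spool();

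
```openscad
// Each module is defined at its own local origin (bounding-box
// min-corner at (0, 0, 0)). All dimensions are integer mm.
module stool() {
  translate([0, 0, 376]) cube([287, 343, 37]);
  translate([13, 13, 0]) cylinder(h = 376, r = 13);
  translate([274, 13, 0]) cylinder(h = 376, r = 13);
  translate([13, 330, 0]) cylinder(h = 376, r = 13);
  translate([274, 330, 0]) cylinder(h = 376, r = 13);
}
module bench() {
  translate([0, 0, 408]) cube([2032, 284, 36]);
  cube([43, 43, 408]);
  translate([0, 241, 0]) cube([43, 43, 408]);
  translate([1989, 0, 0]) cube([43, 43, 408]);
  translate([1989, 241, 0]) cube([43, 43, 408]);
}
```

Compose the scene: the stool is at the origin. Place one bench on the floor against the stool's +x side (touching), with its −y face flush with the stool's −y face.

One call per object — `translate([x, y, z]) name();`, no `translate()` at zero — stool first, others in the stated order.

stool();
translate([287, 0, 0]) bench();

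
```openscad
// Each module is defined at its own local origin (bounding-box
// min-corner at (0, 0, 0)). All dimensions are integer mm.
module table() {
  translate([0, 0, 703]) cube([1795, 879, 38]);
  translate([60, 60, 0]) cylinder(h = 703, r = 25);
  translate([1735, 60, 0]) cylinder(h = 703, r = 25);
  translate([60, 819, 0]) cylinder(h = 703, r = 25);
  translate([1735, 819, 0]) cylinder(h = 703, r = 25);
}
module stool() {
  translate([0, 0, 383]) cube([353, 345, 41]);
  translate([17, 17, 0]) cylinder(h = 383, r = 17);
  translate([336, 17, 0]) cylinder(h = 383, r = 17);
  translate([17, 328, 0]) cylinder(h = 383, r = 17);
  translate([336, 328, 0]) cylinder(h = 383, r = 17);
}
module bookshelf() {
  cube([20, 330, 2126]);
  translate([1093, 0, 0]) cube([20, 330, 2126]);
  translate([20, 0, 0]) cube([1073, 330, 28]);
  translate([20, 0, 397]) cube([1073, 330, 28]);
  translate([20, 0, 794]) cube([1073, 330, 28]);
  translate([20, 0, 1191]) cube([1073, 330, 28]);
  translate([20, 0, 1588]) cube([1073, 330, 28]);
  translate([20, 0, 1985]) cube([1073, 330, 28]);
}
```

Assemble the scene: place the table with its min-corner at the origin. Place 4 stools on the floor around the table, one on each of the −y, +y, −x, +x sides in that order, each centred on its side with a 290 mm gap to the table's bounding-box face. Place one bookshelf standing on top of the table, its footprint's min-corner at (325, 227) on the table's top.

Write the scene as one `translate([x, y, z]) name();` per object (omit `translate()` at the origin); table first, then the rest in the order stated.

table();
translate([721, -635, 0]) stool();
translate([721, 1169, 0]) stool();
translate([-643, 267, 0]) stool();
translate([2085, 267, 0]) stool();
translate([325, 227, 741]) bookshelf();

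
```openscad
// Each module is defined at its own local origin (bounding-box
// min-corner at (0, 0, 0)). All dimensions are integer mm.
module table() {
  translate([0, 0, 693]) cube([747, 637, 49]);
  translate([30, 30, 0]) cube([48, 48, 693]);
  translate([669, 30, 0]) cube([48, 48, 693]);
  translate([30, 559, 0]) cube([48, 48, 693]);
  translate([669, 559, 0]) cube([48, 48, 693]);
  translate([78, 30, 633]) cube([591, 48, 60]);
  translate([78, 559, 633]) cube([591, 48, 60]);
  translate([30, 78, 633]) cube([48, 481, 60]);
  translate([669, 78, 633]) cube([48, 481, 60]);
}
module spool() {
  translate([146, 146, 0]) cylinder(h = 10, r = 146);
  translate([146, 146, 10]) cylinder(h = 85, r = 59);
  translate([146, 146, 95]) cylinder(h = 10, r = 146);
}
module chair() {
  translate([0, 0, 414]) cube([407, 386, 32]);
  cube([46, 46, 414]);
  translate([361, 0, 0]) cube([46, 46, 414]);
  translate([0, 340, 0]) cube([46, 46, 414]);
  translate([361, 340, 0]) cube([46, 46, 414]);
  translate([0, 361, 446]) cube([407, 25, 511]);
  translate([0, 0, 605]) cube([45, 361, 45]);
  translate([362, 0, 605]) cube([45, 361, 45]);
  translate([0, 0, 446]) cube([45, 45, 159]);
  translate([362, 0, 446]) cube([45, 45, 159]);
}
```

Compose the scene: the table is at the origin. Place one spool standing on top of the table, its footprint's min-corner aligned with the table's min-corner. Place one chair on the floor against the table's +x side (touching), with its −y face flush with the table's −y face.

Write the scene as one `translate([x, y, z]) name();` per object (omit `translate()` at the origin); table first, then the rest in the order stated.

table();
translate([0, 0, 742]) spool();
translate([747, 0, 0]) chair();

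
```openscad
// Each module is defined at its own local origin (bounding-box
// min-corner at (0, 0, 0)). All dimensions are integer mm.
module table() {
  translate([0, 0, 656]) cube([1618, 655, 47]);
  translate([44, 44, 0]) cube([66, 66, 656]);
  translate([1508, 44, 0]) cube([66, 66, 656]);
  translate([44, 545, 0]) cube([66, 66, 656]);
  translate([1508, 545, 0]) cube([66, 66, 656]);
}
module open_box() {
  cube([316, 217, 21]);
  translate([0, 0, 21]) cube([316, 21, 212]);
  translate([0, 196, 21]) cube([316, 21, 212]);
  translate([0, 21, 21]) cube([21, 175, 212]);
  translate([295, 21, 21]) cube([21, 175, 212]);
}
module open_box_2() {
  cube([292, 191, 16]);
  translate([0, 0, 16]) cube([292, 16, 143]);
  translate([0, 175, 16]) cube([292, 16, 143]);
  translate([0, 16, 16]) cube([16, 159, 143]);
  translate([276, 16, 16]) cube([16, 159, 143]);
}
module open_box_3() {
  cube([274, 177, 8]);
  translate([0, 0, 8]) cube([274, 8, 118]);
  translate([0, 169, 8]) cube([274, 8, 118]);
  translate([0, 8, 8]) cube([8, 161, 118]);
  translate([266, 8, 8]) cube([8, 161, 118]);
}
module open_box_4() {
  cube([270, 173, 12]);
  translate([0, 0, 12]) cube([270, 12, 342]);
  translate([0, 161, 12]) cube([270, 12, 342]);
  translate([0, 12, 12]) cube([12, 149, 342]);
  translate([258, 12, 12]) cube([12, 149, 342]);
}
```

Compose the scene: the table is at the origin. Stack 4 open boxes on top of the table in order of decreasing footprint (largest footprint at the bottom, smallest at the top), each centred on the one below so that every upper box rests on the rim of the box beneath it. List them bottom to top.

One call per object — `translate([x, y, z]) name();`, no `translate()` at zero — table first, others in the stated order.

table();
translate([651, 219, 703]) open_box();
translate([663, 232, 936]) open_box_2();
translate([672, 239, 1095]) open_box_3();
translate([674, 241, 1221]) open_box_4();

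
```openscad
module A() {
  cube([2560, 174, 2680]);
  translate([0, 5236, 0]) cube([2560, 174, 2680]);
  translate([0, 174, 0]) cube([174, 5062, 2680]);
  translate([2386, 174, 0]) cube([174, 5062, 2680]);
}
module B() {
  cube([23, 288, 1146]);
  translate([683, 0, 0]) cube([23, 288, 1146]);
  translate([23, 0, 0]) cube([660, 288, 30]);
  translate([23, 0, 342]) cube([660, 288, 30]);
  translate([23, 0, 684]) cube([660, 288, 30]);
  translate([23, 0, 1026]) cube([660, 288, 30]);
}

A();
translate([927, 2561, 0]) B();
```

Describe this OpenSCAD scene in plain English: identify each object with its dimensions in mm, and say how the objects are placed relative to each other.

A is a box-shaped house frame (walls only): outside footprint 2560×5410 mm, wall height 2680 mm, wall thickness 174 mm. The two y-facing walls run the full x-width; the two x-facing walls fit between the inner faces of the y-facing walls.

B is a bookshelf 706 mm wide overall, 288 mm deep and 1146 mm tall. The two sides are 23 mm thick vertical panels. 4 horizontal shelves of 30 mm thickness span between the inner faces of the sides; the lowest shelf sits on the floor and shelves are stacked with a clear vertical gap of 312 mm between each pair.

The bookshelf sits inside the house frame, centred.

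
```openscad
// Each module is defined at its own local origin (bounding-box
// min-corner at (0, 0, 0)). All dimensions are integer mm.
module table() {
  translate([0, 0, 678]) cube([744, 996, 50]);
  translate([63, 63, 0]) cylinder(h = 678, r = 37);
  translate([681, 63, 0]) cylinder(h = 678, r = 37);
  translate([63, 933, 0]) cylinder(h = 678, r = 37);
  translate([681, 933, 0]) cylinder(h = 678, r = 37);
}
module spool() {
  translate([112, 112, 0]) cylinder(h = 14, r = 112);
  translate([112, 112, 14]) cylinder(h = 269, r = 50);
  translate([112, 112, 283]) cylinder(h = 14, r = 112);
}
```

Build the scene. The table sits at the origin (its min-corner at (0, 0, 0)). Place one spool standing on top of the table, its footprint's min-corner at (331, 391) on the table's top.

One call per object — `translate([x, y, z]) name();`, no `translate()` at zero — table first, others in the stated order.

table();
translate([331, 391, 728]) spool();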